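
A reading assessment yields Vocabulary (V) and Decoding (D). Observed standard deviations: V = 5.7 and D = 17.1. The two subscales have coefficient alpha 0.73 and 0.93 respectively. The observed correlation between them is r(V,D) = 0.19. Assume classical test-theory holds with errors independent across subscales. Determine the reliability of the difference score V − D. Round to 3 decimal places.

0.898

Var(V−D) = 5.7² + 17.1² − 2·5.7·17.1·0.19 = 324.9 − 37.0386 = 287.861.
Under uncorrelated errors the observed covariances equal the true-score covariances, so only the own-variance terms attenuate.
True-score variance = [5.7²·0.73 + 17.1²·0.93] − 37.0386 = 295.659 − 37.0386 = 258.62.
Reliability = 258.62 / 287.861 = 0.898.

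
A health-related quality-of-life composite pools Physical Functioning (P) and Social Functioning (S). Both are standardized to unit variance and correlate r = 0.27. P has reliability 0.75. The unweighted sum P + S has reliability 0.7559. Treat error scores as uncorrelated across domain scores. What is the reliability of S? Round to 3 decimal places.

0.630

Var(P+S) = 2 + 2·0.27 = 2.540.
True-score variance = ρ_P + ρ_S + 2·0.27, so 0.7559 = (0.75 + ρ_S + 0.54) / 2.540.
ρ_S = 0.7559·2.540 − 0.75 − 0.54 = 0.630.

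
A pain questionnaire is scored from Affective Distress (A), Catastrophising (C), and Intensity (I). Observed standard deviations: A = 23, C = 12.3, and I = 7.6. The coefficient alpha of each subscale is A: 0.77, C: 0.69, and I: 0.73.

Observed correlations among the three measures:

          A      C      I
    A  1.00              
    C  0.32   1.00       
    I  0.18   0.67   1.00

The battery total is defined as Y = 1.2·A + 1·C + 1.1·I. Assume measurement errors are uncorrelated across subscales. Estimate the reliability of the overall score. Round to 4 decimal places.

0.8304

Var(Y) = 1.2²·23² + 12.3² + 1.1²·7.6² + 2·[1.2·23·12.3·0.32 + 1.32·23·7.6·0.18 + 1.1·12.3·7.6·0.67] = 982.94 + 438.122 = 1421.06.
With uncorrelated errors the cross-covariances are all true-score covariance, so they carry over unchanged; only the diagonal terms shrink to ρᵢσᵢ².
True-score variance = [1.2²·23²·0.77 + 12.3²·0.69 + 1.1²·7.6²·0.73] + 438.122 = 741.965 + 438.122 = 1180.09.
Reliability = 1180.09 / 1421.06 = 0.8304.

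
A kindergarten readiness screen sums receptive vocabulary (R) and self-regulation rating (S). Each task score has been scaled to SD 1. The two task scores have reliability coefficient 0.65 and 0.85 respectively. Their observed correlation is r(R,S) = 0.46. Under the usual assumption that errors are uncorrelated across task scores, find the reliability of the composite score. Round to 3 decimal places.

0.829

Var(R+S) = 2 + 2·[0.46] = 2 + 0.92 = 2.92.
Under uncorrelated errors the observed covariances equal the true-score covariances, so only the own-variance terms attenuate.
True-score variance = [0.65 + 0.85] + 0.92 = 1.5 + 0.92 = 2.42.
Reliability = 2.42 / 2.92 = 0.829.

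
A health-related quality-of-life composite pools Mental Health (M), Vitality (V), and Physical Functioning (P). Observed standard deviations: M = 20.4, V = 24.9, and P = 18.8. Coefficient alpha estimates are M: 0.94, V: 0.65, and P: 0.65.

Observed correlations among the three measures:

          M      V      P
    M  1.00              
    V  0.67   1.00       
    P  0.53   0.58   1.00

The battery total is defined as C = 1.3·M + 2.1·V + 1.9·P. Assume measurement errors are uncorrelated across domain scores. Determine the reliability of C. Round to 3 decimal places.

Var(C) = 1.3²·20.4² + 2.1²·24.9² + 1.9²·18.8² + 2·[2.73·20.4·24.9·0.67 + 2.47·20.4·18.8·0.53 + 3.99·24.9·18.8·0.58] = 4713.47 + 5029 = 9742.47.
Because errors are independent across components, Cov(Tᵢ,Tⱼ) = Cov(Xᵢ,Xⱼ); the off-diagonal part of the true-score variance is the same as above.
True-score variance = [1.3²·20.4²·0.94 + 2.1²·24.9²·0.65 + 1.9²·18.8²·0.65] + 5029 = 3267.72 + 5029 = 8296.72.
Reliability = 8296.72 / 9742.47 = 0.852.

0.852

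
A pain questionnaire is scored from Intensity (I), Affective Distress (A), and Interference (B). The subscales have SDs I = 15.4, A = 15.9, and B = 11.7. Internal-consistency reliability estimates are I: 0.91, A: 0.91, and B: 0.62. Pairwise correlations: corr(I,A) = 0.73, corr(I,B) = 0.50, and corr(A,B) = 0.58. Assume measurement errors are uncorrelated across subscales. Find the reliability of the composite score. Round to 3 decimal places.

0.930

Var(I+A+B) = 15.4² + 15.9² + 11.7² + 2·[15.4·15.9·0.73 + 15.4·11.7·0.50 + 15.9·11.7·0.58] = 626.86 + 753.47 = 1380.33.
Under uncorrelated errors the observed covariances equal the true-score covariances, so only the own-variance terms attenuate.
True-score variance = [15.4²·0.91 + 15.9²·0.91 + 11.7²·0.62] + 753.47 = 530.745 + 753.47 = 1284.21.
Reliability = 1284.21 / 1380.33 = 0.930.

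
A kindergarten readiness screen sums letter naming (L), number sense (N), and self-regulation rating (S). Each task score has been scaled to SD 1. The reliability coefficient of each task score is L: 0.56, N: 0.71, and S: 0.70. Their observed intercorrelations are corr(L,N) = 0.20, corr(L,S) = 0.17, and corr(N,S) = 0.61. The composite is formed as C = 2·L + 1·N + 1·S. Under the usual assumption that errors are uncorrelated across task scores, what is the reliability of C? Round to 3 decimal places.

Var(C) = 2² + 1 + 1 + 2·[2·0.20 + 2·0.17 + 0.61] = 6 + 2.7 = 8.7.
With uncorrelated errors the cross-covariances are all true-score covariance, so they carry over unchanged; only the diagonal terms shrink to ρᵢσᵢ².
True-score variance = [2²·0.56 + 0.71 + 0.70] + 2.7 = 3.65 + 2.7 = 6.35.
Reliability = 6.35 / 8.7 = 0.730.

0.730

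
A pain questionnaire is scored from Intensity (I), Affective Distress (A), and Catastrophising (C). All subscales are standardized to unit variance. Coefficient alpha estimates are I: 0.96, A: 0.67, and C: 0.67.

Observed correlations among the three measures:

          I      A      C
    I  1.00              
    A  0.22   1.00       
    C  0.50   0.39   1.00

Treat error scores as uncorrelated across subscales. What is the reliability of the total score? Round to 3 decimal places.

Var(I+A+C) = 3 + 2·[0.22 + 0.50 + 0.39] = 3 + 2.22 = 5.22.
Because errors are independent across components, Cov(Tᵢ,Tⱼ) = Cov(Xᵢ,Xⱼ); the off-diagonal part of the true-score variance is the same as above.
True-score variance = [0.96 + 0.67 + 0.67] + 2.22 = 2.3 + 2.22 = 4.52.
Reliability = 4.52 / 5.22 = 0.866.

0.866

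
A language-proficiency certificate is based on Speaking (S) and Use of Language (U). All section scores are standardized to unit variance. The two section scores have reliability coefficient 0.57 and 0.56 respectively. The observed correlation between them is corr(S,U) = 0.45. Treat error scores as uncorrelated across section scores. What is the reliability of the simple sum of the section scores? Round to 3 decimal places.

0.700

Var(S+U) = 2 + 2·[0.45] = 2 + 0.9 = 2.9.
With uncorrelated errors the cross-covariances are all true-score covariance, so they carry over unchanged; only the diagonal terms shrink to ρᵢσᵢ².
True-score variance = [0.57 + 0.56] + 0.9 = 1.13 + 0.9 = 2.03.
Reliability = 2.03 / 2.9 = 0.700.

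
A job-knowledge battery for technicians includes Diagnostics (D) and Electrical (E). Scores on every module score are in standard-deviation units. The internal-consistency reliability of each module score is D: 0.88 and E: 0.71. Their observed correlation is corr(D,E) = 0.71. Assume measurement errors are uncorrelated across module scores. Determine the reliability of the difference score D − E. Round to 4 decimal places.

Var(D−E) = 1 + 1 − 2·0.71 = 2 − 1.42 = 0.58.
With uncorrelated errors the cross-covariances are all true-score covariance, so they carry over unchanged; only the diagonal terms shrink to ρᵢσᵢ².
True-score variance = [0.88 + 0.71] − 1.42 = 1.59 − 1.42 = 0.17.
Reliability = 0.17 / 0.58 = 0.2931.

0.2931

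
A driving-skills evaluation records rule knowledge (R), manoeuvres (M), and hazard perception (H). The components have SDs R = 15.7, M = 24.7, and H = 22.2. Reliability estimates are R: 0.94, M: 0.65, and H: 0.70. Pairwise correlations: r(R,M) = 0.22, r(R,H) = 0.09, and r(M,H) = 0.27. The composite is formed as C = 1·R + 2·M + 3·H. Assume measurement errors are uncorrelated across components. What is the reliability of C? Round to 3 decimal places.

Var(C) = 15.7² + 2²·24.7² + 3²·22.2² + 2·[2·15.7·24.7·0.22 + 3·15.7·22.2·0.09 + 6·24.7·22.2·0.27] = 7122.41 + 2306.09 = 9428.5.
With uncorrelated errors the cross-covariances are all true-score covariance, so they carry over unchanged; only the diagonal terms shrink to ρᵢσᵢ².
True-score variance = [15.7²·0.94 + 2²·24.7²·0.65 + 3²·22.2²·0.70] + 2306.09 = 4922.83 + 2306.09 = 7228.91.
Reliability = 7228.91 / 9428.5 = 0.767.

0.767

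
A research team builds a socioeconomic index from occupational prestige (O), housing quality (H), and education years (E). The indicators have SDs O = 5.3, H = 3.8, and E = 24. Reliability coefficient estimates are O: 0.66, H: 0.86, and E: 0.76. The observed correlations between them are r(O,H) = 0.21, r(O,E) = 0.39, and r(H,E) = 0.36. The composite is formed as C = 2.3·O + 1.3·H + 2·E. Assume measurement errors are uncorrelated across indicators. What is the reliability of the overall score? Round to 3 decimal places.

0.806

Var(C) = 2.3²·5.3² + 1.3²·3.8² + 2²·24² + 2·[2.99·5.3·3.8·0.21 + 4.6·5.3·24·0.39 + 2.6·3.8·24·0.36] = 2477 + 652.412 = 3129.41.
Under uncorrelated errors the observed covariances equal the true-score covariances, so only the own-variance terms attenuate.
True-score variance = [2.3²·5.3²·0.66 + 1.3²·3.8²·0.86 + 2²·24²·0.76] + 652.412 = 1870.1 + 652.412 = 2522.51.
Reliability = 2522.51 / 3129.41 = 0.806.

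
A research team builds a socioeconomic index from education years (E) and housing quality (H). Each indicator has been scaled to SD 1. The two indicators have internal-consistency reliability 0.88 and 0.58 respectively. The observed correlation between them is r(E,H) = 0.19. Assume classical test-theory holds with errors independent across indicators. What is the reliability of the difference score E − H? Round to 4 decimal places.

Var(E−H) = 1 + 1 − 2·0.19 = 2 − 0.38 = 1.62.
Because errors are independent across components, Cov(Tᵢ,Tⱼ) = Cov(Xᵢ,Xⱼ); the off-diagonal part of the true-score variance is the same as above.
True-score variance = [0.88 + 0.58] − 0.38 = 1.46 − 0.38 = 1.08.
Reliability = 1.08 / 1.62 = 0.6667.

0.6667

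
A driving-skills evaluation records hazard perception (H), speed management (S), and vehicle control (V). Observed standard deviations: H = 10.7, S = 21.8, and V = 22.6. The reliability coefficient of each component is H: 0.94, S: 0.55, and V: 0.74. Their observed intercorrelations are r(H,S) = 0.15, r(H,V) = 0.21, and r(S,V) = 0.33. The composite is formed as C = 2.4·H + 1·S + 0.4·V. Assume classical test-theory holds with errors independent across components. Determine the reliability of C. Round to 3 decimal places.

0.830

Var(C) = 2.4²·10.7² + 21.8² + 0.4²·22.6² + 2·[2.4·10.7·21.8·0.15 + 0.96·10.7·22.6·0.21 + 0.4·21.8·22.6·0.33] = 1216.42 + 395.517 = 1611.94.
Because errors are independent across components, Cov(Tᵢ,Tⱼ) = Cov(Xᵢ,Xⱼ); the off-diagonal part of the true-score variance is the same as above.
True-score variance = [2.4²·10.7²·0.94 + 21.8²·0.55 + 0.4²·22.6²·0.74] + 395.517 = 941.751 + 395.517 = 1337.27.
Reliability = 1337.27 / 1611.94 = 0.830.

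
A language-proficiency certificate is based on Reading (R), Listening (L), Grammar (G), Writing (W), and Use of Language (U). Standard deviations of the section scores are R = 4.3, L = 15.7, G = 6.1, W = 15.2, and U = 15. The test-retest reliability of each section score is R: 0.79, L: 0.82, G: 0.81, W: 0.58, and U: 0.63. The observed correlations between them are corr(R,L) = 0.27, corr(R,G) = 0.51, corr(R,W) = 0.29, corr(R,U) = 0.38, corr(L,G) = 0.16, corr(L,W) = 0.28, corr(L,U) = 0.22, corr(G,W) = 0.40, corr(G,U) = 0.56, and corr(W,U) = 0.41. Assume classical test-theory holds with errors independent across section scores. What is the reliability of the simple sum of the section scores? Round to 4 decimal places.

0.8470

Var(R+L+G+W+U) = 4.3² + 15.7² + 6.1² + 15.2² + 15² + 2·[4.3·15.7·0.27 + 4.3·6.1·0.51 + 4.3·15.2·0.29 + 4.3·15·0.38 + 15.7·6.1·0.16 + 15.7·15.2·0.28 + 15.7·15·0.22 + 6.1·15.2·0.40 + 6.1·15·0.56 + 15.2·15·0.41] = 758.23 + 781.66 = 1539.89.
Because errors are independent across components, Cov(Tᵢ,Tⱼ) = Cov(Xᵢ,Xⱼ); the off-diagonal part of the true-score variance is the same as above.
True-score variance = [4.3²·0.79 + 15.7²·0.82 + 6.1²·0.81 + 15.2²·0.58 + 15²·0.63] + 781.66 = 522.622 + 781.66 = 1304.28.
Reliability = 1304.28 / 1539.89 = 0.8470.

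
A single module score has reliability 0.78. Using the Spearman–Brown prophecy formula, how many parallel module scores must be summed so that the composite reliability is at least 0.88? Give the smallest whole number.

3

k ≥ ρ*(1−ρ₁)/(ρ₁(1−ρ*)) = 0.88·0.22 / (0.78·0.12) = 2.068.
Smallest integer k = 3.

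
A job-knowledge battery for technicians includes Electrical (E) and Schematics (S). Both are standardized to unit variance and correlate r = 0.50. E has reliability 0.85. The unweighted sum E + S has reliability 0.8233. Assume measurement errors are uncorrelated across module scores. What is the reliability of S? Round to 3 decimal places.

Var(E+S) = 2 + 2·0.50 = 3.000.
True-score variance = ρ_E + ρ_S + 2·0.50, so 0.8233 = (0.85 + ρ_S + 1.00) / 3.000.
ρ_S = 0.8233·3.000 − 0.85 − 1.00 = 0.620.

0.620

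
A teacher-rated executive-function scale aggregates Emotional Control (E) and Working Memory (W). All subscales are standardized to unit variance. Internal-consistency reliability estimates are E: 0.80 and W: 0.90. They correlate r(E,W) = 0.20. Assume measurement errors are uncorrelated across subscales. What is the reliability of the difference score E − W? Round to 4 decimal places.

0.8125

Var(E−W) = 1 + 1 − 2·0.20 = 2 − 0.4 = 1.6.
Because errors are independent across components, Cov(Tᵢ,Tⱼ) = Cov(Xᵢ,Xⱼ); the off-diagonal part of the true-score variance is the same as above.
True-score variance = [0.80 + 0.90] − 0.4 = 1.7 − 0.4 = 1.3.
Reliability = 1.3 / 1.6 = 0.8125.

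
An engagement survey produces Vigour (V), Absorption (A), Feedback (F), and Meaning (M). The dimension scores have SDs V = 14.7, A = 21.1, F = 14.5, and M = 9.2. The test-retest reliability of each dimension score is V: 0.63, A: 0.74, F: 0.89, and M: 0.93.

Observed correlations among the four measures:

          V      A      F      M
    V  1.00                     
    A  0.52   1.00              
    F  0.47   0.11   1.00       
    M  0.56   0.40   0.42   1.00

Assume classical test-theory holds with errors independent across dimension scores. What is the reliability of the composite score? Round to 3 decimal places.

0.886

Var(V+A+F+M) = 14.7² + 21.1² + 14.5² + 9.2² + 2·[14.7·21.1·0.52 + 14.7·14.5·0.47 + 14.7·9.2·0.56 + 21.1·14.5·0.11 + 21.1·9.2·0.40 + 14.5·9.2·0.42] = 956.19 + 1009.07 = 1965.26.
With uncorrelated errors the cross-covariances are all true-score covariance, so they carry over unchanged; only the diagonal terms shrink to ρᵢσᵢ².
True-score variance = [14.7²·0.63 + 21.1²·0.74 + 14.5²·0.89 + 9.2²·0.93] + 1009.07 = 731.43 + 1009.07 = 1740.5.
Reliability = 1740.5 / 1965.26 = 0.886.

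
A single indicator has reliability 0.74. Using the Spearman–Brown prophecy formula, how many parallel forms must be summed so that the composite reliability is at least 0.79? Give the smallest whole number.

k ≥ ρ*(1−ρ₁)/(ρ₁(1−ρ*)) = 0.79·0.26 / (0.74·0.21) = 1.322.
Smallest integer k = 2.

2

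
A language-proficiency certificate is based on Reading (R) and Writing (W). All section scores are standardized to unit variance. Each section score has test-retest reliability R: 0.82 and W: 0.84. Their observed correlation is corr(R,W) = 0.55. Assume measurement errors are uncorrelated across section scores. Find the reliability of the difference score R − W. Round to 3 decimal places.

Var(R−W) = 1 + 1 − 2·0.55 = 2 − 1.1 = 0.9.
Because errors are independent across components, Cov(Tᵢ,Tⱼ) = Cov(Xᵢ,Xⱼ); the off-diagonal part of the true-score variance is the same as above.
True-score variance = [0.82 + 0.84] − 1.1 = 1.66 − 1.1 = 0.56.
Reliability = 0.56 / 0.9 = 0.622.

0.622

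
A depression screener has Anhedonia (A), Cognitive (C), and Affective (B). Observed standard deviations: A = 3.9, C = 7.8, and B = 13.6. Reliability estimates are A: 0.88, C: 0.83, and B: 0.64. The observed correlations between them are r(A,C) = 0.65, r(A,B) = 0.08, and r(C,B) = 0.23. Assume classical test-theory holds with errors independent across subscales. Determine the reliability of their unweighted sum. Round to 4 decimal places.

Var(A+C+B) = 3.9² + 7.8² + 13.6² + 2·[3.9·7.8·0.65 + 3.9·13.6·0.08 + 7.8·13.6·0.23] = 261.01 + 96.8292 = 357.839.
With uncorrelated errors the cross-covariances are all true-score covariance, so they carry over unchanged; only the diagonal terms shrink to ρᵢσᵢ².
True-score variance = [3.9²·0.88 + 7.8²·0.83 + 13.6²·0.64] + 96.8292 = 182.256 + 96.8292 = 279.086.
Reliability = 279.086 / 357.839 = 0.7799.

0.7799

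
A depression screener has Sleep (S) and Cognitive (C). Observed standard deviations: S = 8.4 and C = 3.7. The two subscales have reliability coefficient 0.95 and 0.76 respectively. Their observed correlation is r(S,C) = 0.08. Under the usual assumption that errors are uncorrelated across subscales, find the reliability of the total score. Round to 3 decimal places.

Var(S+C) = 8.4² + 3.7² + 2·[8.4·3.7·0.08] = 84.25 + 4.9728 = 89.2228.
With uncorrelated errors the cross-covariances are all true-score covariance, so they carry over unchanged; only the diagonal terms shrink to ρᵢσᵢ².
True-score variance = [8.4²·0.95 + 3.7²·0.76] + 4.9728 = 77.4364 + 4.9728 = 82.4092.
Reliability = 82.4092 / 89.2228 = 0.924.

0.924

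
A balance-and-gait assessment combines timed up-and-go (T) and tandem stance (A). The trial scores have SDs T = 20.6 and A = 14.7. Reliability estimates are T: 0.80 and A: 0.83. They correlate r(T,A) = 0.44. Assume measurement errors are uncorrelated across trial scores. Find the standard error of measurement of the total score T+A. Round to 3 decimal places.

11.028

Var(total) = 640.45 + 266.482 = 906.932.
True-score variance = 518.843 + 266.482 = 785.324, so reliability = 0.8659.
Error variance = 906.932 − 785.324 = 121.607; SEM = √121.607 = 11.028.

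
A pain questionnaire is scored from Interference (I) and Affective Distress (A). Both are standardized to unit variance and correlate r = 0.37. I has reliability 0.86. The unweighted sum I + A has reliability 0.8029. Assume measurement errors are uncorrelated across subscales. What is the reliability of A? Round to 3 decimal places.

0.600

Var(I+A) = 2 + 2·0.37 = 2.740.
True-score variance = ρ_I + ρ_A + 2·0.37, so 0.8029 = (0.86 + ρ_A + 0.74) / 2.740.
ρ_A = 0.8029·2.740 − 0.86 − 0.74 = 0.600.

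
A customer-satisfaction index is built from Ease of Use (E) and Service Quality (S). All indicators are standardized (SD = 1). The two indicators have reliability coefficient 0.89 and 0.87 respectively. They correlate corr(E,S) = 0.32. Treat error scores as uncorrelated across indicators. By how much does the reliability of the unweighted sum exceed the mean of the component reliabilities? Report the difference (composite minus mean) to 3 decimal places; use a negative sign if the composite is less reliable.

Var(sum) = 2 + 0.64 = 2.64; true-score variance = 1.76 + 0.64 = 2.4; composite reliability = 0.9091.
Mean component reliability = 0.8800.
Difference = 0.9091 − 0.8800 = 0.029.

0.029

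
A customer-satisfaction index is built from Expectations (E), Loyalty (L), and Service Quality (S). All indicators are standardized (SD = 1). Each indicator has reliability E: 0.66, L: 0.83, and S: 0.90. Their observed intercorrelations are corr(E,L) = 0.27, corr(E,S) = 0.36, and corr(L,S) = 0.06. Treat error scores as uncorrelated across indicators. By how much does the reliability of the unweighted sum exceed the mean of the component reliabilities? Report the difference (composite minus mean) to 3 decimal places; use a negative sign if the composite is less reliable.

0.064

Var(sum) = 3 + 1.38 = 4.38; true-score variance = 2.39 + 1.38 = 3.77; composite reliability = 0.8607.
Mean component reliability = 0.7967.
Difference = 0.8607 − 0.7967 = 0.064.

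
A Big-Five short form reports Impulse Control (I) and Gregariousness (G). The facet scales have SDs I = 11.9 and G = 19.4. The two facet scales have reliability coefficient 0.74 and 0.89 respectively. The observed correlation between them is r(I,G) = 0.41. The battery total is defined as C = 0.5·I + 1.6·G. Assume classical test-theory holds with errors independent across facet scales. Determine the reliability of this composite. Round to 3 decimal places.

Var(C) = 0.5²·11.9² + 1.6²·19.4² + 2·[0.8·11.9·19.4·0.41] = 998.884 + 151.444 = 1150.33.
Under uncorrelated errors the observed covariances equal the true-score covariances, so only the own-variance terms attenuate.
True-score variance = [0.5²·11.9²·0.74 + 1.6²·19.4²·0.89] + 151.444 = 883.696 + 151.444 = 1035.14.
Reliability = 1035.14 / 1150.33 = 0.900.

0.900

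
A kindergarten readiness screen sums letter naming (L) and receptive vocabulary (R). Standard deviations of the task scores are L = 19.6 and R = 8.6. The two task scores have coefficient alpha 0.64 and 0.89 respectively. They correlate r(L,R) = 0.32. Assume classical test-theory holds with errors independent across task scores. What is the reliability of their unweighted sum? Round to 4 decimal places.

0.7413

Var(L+R) = 19.6² + 8.6² + 2·[19.6·8.6·0.32] = 458.12 + 107.878 = 565.998.
Under uncorrelated errors the observed covariances equal the true-score covariances, so only the own-variance terms attenuate.
True-score variance = [19.6²·0.64 + 8.6²·0.89] + 107.878 = 311.687 + 107.878 = 419.565.
Reliability = 419.565 / 565.998 = 0.7413.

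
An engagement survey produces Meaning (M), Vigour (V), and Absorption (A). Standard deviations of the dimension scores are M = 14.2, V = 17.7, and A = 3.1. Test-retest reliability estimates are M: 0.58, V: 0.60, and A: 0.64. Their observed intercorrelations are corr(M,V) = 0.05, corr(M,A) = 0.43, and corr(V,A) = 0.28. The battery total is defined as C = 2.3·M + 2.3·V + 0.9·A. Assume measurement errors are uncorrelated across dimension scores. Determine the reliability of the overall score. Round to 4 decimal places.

0.6296

Var(C) = 2.3²·14.2² + 2.3²·17.7² + 0.9²·3.1² + 2·[5.29·14.2·17.7·0.05 + 2.07·14.2·3.1·0.43 + 2.07·17.7·3.1·0.28] = 2731.76 + 274.929 = 3006.69.
With uncorrelated errors the cross-covariances are all true-score covariance, so they carry over unchanged; only the diagonal terms shrink to ρᵢσᵢ².
True-score variance = [2.3²·14.2²·0.58 + 2.3²·17.7²·0.60 + 0.9²·3.1²·0.64] + 274.929 = 1618.04 + 274.929 = 1892.96.
Reliability = 1892.96 / 3006.69 = 0.6296.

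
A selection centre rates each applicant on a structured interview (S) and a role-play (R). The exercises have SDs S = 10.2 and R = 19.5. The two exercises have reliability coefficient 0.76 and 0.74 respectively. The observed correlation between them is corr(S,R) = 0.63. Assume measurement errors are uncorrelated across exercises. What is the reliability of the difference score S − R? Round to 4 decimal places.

0.4701

Var(S−R) = 10.2² + 19.5² − 2·10.2·19.5·0.63 = 484.29 − 250.614 = 233.676.
Under uncorrelated errors the observed covariances equal the true-score covariances, so only the own-variance terms attenuate.
True-score variance = [10.2²·0.76 + 19.5²·0.74] − 250.614 = 360.455 − 250.614 = 109.841.
Reliability = 109.841 / 233.676 = 0.4701.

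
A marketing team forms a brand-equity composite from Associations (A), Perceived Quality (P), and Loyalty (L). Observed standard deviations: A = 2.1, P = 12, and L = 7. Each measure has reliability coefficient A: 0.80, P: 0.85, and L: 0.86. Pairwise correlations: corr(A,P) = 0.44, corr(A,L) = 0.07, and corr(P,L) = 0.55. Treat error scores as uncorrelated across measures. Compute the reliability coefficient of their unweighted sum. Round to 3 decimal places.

Var(A+P+L) = 2.1² + 12² + 7² + 2·[2.1·12·0.44 + 2.1·7·0.07 + 12·7·0.55] = 197.41 + 116.634 = 314.044.
Because errors are independent across components, Cov(Tᵢ,Tⱼ) = Cov(Xᵢ,Xⱼ); the off-diagonal part of the true-score variance is the same as above.
True-score variance = [2.1²·0.80 + 12²·0.85 + 7²·0.86] + 116.634 = 168.068 + 116.634 = 284.702.
Reliability = 284.702 / 314.044 = 0.907.

0.907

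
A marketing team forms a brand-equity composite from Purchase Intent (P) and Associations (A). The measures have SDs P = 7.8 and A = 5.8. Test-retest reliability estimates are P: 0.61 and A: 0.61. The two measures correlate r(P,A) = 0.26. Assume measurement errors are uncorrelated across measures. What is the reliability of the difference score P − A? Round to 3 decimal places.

0.481

Var(P−A) = 7.8² + 5.8² − 2·7.8·5.8·0.26 = 94.48 − 23.5248 = 70.9552.
Under uncorrelated errors the observed covariances equal the true-score covariances, so only the own-variance terms attenuate.
True-score variance = [7.8²·0.61 + 5.8²·0.61] − 23.5248 = 57.6328 − 23.5248 = 34.108.
Reliability = 34.108 / 70.9552 = 0.481.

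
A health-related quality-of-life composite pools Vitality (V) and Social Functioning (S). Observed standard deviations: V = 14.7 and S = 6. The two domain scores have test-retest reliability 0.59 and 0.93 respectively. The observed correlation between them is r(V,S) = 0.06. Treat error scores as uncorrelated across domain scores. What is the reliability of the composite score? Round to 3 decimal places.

0.653

Var(V+S) = 14.7² + 6² + 2·[14.7·6·0.06] = 252.09 + 10.584 = 262.674.
Under uncorrelated errors the observed covariances equal the true-score covariances, so only the own-variance terms attenuate.
True-score variance = [14.7²·0.59 + 6²·0.93] + 10.584 = 160.973 + 10.584 = 171.557.
Reliability = 171.557 / 262.674 = 0.653.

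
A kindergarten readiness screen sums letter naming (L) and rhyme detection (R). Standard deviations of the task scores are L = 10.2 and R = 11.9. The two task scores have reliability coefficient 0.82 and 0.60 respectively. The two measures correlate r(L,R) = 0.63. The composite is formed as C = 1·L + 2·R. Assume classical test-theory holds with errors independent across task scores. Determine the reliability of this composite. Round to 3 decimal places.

0.749

Var(C) = 10.2² + 2²·11.9² + 2·[2·10.2·11.9·0.63] = 670.48 + 305.878 = 976.358.
Because errors are independent across components, Cov(Tᵢ,Tⱼ) = Cov(Xᵢ,Xⱼ); the off-diagonal part of the true-score variance is the same as above.
True-score variance = [10.2²·0.82 + 2²·11.9²·0.60] + 305.878 = 425.177 + 305.878 = 731.054.
Reliability = 731.054 / 976.358 = 0.749.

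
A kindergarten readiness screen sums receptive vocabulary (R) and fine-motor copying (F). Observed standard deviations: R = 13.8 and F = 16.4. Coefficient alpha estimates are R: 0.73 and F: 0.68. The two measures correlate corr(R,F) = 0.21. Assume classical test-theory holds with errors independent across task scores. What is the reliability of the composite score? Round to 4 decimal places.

0.7520

Var(R+F) = 13.8² + 16.4² + 2·[13.8·16.4·0.21] = 459.4 + 95.0544 = 554.454.
With uncorrelated errors the cross-covariances are all true-score covariance, so they carry over unchanged; only the diagonal terms shrink to ρᵢσᵢ².
True-score variance = [13.8²·0.73 + 16.4²·0.68] + 95.0544 = 321.914 + 95.0544 = 416.968.
Reliability = 416.968 / 554.454 = 0.7520.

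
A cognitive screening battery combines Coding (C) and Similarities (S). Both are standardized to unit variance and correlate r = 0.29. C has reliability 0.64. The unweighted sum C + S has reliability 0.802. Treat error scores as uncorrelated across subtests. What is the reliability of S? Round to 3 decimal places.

0.849

Var(C+S) = 2 + 2·0.29 = 2.580.
True-score variance = ρ_C + ρ_S + 2·0.29, so 0.802 = (0.64 + ρ_S + 0.58) / 2.580.
ρ_S = 0.802·2.580 − 0.64 − 0.58 = 0.849.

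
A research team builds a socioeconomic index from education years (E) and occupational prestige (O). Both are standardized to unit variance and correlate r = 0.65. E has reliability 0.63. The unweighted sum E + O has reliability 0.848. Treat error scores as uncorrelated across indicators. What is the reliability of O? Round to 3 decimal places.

0.868

Var(E+O) = 2 + 2·0.65 = 3.300.
True-score variance = ρ_E + ρ_O + 2·0.65, so 0.848 = (0.63 + ρ_O + 1.30) / 3.300.
ρ_O = 0.848·3.300 − 0.63 − 1.30 = 0.868.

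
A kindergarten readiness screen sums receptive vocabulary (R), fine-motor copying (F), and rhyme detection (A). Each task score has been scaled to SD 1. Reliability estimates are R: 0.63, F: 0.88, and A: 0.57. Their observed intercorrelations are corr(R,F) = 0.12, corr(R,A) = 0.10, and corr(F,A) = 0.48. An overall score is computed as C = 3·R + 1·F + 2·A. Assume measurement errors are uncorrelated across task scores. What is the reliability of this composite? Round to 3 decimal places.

Var(C) = 3² + 1 + 2² + 2·[3·0.12 + 6·0.10 + 2·0.48] = 14 + 3.84 = 17.84.
Because errors are independent across components, Cov(Tᵢ,Tⱼ) = Cov(Xᵢ,Xⱼ); the off-diagonal part of the true-score variance is the same as above.
True-score variance = [3²·0.63 + 0.88 + 2²·0.57] + 3.84 = 8.83 + 3.84 = 12.67.
Reliability = 12.67 / 17.84 = 0.710.

0.710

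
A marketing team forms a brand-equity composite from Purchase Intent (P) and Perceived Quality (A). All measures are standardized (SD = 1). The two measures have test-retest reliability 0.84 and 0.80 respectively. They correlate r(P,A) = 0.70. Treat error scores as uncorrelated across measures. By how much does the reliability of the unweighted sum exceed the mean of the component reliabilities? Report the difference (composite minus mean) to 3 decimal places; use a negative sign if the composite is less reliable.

0.074

Var(sum) = 2 + 1.4 = 3.4; true-score variance = 1.64 + 1.4 = 3.04; composite reliability = 0.8941.
Mean component reliability = 0.8200.
Difference = 0.8941 − 0.8200 = 0.074.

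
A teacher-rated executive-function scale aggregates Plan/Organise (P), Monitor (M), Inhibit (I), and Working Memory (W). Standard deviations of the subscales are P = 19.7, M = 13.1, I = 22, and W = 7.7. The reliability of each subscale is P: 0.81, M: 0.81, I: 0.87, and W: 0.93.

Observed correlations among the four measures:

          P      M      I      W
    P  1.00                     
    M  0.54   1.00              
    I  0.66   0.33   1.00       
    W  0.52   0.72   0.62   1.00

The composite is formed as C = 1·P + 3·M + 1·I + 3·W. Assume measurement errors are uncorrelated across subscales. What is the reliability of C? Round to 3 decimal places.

0.936

Var(C) = 19.7² + 3²·13.1² + 22² + 3²·7.7² + 2·[3·19.7·13.1·0.54 + 19.7·22·0.66 + 3·19.7·7.7·0.52 + 3·13.1·22·0.33 + 9·13.1·7.7·0.72 + 3·22·7.7·0.62] = 2950.19 + 4389.59 = 7339.78.
Because errors are independent across components, Cov(Tᵢ,Tⱼ) = Cov(Xᵢ,Xⱼ); the off-diagonal part of the true-score variance is the same as above.
True-score variance = [19.7²·0.81 + 3²·13.1²·0.81 + 22²·0.87 + 3²·7.7²·0.93] + 4389.59 = 2482.73 + 4389.59 = 6872.31.
Reliability = 6872.31 / 7339.78 = 0.936.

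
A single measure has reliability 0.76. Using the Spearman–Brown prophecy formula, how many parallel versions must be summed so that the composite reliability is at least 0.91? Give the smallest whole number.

k ≥ ρ*(1−ρ₁)/(ρ₁(1−ρ*)) = 0.91·0.24 / (0.76·0.09) = 3.193.
Smallest integer k = 4.

4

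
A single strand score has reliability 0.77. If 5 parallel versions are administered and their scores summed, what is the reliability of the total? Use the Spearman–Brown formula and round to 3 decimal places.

ρ_k = kρ / (1 + (k−1)ρ) = 5·0.77 / (1 + 4·0.77) = 3.850 / 4.080 = 0.944.

0.944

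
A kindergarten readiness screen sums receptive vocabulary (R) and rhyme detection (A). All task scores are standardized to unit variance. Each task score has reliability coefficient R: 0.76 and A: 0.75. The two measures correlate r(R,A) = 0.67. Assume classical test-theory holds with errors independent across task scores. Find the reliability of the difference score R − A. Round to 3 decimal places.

Var(R−A) = 1 + 1 − 2·0.67 = 2 − 1.34 = 0.66.
Because errors are independent across components, Cov(Tᵢ,Tⱼ) = Cov(Xᵢ,Xⱼ); the off-diagonal part of the true-score variance is the same as above.
True-score variance = [0.76 + 0.75] − 1.34 = 1.51 − 1.34 = 0.17.
Reliability = 0.17 / 0.66 = 0.258.

0.258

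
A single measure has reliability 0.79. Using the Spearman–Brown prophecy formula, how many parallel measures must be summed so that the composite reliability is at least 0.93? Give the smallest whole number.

k ≥ ρ*(1−ρ₁)/(ρ₁(1−ρ*)) = 0.93·0.21 / (0.79·0.07) = 3.532.
Smallest integer k = 4.

4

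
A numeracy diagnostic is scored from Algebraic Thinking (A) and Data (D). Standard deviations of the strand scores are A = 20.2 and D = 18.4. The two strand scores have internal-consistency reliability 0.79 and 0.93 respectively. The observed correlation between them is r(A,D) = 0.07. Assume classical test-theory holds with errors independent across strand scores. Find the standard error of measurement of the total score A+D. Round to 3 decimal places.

10.459

Var(total) = 746.6 + 52.0352 = 798.635.
True-score variance = 637.212 + 52.0352 = 689.248, so reliability = 0.8630.
Error variance = 798.635 − 689.248 = 109.388; SEM = √109.388 = 10.459.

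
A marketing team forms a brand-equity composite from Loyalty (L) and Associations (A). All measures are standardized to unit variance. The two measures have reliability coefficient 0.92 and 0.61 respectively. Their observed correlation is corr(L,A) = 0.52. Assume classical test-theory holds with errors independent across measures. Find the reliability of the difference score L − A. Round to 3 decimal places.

Var(L−A) = 1 + 1 − 2·0.52 = 2 − 1.04 = 0.96.
Under uncorrelated errors the observed covariances equal the true-score covariances, so only the own-variance terms attenuate.
True-score variance = [0.92 + 0.61] − 1.04 = 1.53 − 1.04 = 0.49.
Reliability = 0.49 / 0.96 = 0.510.

0.510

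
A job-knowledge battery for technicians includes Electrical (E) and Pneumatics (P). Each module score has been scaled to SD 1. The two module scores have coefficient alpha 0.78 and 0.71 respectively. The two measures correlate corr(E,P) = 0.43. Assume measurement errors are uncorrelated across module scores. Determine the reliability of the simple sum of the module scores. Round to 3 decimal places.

Var(E+P) = 2 + 2·[0.43] = 2 + 0.86 = 2.86.
With uncorrelated errors the cross-covariances are all true-score covariance, so they carry over unchanged; only the diagonal terms shrink to ρᵢσᵢ².
True-score variance = [0.78 + 0.71] + 0.86 = 1.49 + 0.86 = 2.35.
Reliability = 2.35 / 2.86 = 0.822.

0.822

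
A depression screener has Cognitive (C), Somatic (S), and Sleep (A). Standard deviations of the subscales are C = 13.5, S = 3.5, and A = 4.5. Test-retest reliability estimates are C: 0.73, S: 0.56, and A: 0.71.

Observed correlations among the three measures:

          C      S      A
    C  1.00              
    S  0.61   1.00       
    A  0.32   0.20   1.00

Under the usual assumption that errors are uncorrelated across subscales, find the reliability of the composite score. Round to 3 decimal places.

0.810

Var(C+S+A) = 13.5² + 3.5² + 4.5² + 2·[13.5·3.5·0.61 + 13.5·4.5·0.32 + 3.5·4.5·0.20] = 214.75 + 102.825 = 317.575.
Under uncorrelated errors the observed covariances equal the true-score covariances, so only the own-variance terms attenuate.
True-score variance = [13.5²·0.73 + 3.5²·0.56 + 4.5²·0.71] + 102.825 = 154.28 + 102.825 = 257.105.
Reliability = 257.105 / 317.575 = 0.810.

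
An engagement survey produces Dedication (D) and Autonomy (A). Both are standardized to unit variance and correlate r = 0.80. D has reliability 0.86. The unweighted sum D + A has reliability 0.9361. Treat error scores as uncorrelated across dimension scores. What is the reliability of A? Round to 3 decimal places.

0.910

Var(D+A) = 2 + 2·0.80 = 3.600.
True-score variance = ρ_D + ρ_A + 2·0.80, so 0.9361 = (0.86 + ρ_A + 1.60) / 3.600.
ρ_A = 0.9361·3.600 − 0.86 − 1.60 = 0.910.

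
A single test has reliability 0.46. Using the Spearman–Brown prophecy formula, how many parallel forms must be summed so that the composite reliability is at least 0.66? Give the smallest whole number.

k ≥ ρ*(1−ρ₁)/(ρ₁(1−ρ*)) = 0.66·0.54 / (0.46·0.34) = 2.279.
Smallest integer k = 3.

3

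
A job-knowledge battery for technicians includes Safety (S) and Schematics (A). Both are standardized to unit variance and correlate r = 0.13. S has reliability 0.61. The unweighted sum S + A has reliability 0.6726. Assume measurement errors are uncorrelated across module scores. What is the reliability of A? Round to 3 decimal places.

0.650

Var(S+A) = 2 + 2·0.13 = 2.260.
True-score variance = ρ_S + ρ_A + 2·0.13, so 0.6726 = (0.61 + ρ_A + 0.26) / 2.260.
ρ_A = 0.6726·2.260 − 0.61 − 0.26 = 0.650.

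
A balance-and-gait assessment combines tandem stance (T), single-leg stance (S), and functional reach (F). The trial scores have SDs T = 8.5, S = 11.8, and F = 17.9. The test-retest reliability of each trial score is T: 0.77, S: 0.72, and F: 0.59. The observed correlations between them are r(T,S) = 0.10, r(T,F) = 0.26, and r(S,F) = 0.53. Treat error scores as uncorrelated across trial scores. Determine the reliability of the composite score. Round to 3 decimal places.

0.781

Var(T+S+F) = 8.5² + 11.8² + 17.9² + 2·[8.5·11.8·0.10 + 8.5·17.9·0.26 + 11.8·17.9·0.53] = 531.9 + 323.071 = 854.971.
Under uncorrelated errors the observed covariances equal the true-score covariances, so only the own-variance terms attenuate.
True-score variance = [8.5²·0.77 + 11.8²·0.72 + 17.9²·0.59] + 323.071 = 344.927 + 323.071 = 667.998.
Reliability = 667.998 / 854.971 = 0.781.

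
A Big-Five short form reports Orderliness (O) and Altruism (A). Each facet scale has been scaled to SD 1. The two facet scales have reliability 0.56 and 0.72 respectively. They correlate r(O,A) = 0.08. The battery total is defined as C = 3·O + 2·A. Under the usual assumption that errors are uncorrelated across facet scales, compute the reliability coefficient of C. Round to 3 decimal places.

0.636

Var(C) = 3² + 2² + 2·[6·0.08] = 13 + 0.96 = 13.96.
With uncorrelated errors the cross-covariances are all true-score covariance, so they carry over unchanged; only the diagonal terms shrink to ρᵢσᵢ².
True-score variance = [3²·0.56 + 2²·0.72] + 0.96 = 7.92 + 0.96 = 8.88.
Reliability = 8.88 / 13.96 = 0.636.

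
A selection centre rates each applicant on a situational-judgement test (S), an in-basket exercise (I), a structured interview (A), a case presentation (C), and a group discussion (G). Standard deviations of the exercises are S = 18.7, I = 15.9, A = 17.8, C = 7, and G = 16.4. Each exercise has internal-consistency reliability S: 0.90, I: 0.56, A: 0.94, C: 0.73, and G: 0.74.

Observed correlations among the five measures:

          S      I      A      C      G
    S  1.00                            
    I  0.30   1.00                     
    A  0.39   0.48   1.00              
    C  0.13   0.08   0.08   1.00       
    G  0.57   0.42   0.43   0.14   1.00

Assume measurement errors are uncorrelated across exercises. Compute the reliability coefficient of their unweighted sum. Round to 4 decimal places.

Var(S+I+A+C+G) = 18.7² + 15.9² + 17.8² + 7² + 16.4² + 2·[18.7·15.9·0.30 + 18.7·17.8·0.39 + 18.7·7·0.13 + 18.7·16.4·0.57 + 15.9·17.8·0.48 + 15.9·7·0.08 + 15.9·16.4·0.42 + 17.8·7·0.08 + 17.8·16.4·0.43 + 7·16.4·0.14] = 1237.3 + 1633.35 = 2870.65.
Under uncorrelated errors the observed covariances equal the true-score covariances, so only the own-variance terms attenuate.
True-score variance = [18.7²·0.90 + 15.9²·0.56 + 17.8²·0.94 + 7²·0.73 + 16.4²·0.74] + 1633.35 = 988.925 + 1633.35 = 2622.28.
Reliability = 2622.28 / 2870.65 = 0.9135.

0.9135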